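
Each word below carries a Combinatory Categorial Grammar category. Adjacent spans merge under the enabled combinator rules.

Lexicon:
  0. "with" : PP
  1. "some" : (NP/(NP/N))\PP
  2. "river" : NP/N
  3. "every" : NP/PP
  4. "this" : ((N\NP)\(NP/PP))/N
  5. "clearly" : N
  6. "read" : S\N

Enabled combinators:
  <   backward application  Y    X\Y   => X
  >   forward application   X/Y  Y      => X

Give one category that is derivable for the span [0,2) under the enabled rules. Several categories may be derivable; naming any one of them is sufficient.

NP/(NP/N)

[0,7] S   <
  [0,6] N   <
    [0,3] NP   >
      [0,2] NP/(NP/N)   <
        [0,1] "with" : PP
        [1,2] "some" : (NP/(NP/N))\PP
      [2,3] "river" : NP/N
    [3,6] N\NP   <
      [3,4] "every" : NP/PP
      [4,6] (N\NP)\(NP/PP)   >
        [4,5] "this" : ((N\NP)\(NP/PP))/N
        [5,6] "clearly" : N
  [6,7] "read" : S\N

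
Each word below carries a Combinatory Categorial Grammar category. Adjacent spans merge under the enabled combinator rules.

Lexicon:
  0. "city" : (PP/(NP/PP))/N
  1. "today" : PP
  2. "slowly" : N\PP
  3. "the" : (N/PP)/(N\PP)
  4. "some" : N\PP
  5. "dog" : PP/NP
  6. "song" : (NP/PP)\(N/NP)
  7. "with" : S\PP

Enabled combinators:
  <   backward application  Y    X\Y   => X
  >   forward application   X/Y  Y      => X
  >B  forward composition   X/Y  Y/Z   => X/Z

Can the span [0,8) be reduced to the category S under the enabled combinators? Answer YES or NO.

[0,8] S   <
  [0,7] PP   >
    [0,3] PP/(NP/PP)   >
      [0,1] "city" : (PP/(NP/PP))/N
      [1,3] N   <
        [1,2] "today" : PP
        [2,3] "slowly" : N\PP
    [3,7] NP/PP   <
      [3,6] N/NP   >B
        [3,5] N/PP   >
          [3,4] "the" : (N/PP)/(N\PP)
          [4,5] "some" : N\PP
        [5,6] "dog" : PP/NP
      [6,7] "song" : (NP/PP)\(N/NP)
  [7,8] "with" : S\PP

YES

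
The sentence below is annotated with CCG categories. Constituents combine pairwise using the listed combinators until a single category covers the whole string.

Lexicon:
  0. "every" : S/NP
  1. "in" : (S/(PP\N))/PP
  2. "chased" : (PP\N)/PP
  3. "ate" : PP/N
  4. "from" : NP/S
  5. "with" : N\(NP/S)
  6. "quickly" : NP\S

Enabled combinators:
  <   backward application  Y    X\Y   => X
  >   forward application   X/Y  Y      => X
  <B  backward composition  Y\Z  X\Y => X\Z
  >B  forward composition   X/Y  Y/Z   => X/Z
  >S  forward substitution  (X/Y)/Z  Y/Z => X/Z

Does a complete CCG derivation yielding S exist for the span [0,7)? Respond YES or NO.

[0,7] S   >
  [0,1] "every" : S/NP
  [1,7] NP   <
    [1,6] S   >
      [1,3] S/PP   >S
        [1,2] "in" : (S/(PP\N))/PP
        [2,3] "chased" : (PP\N)/PP
      [3,6] PP   >
        [3,4] "ate" : PP/N
        [4,6] N   <
          [4,5] "from" : NP/S
          [5,6] "with" : N\(NP/S)
    [6,7] "quickly" : NP\S

YES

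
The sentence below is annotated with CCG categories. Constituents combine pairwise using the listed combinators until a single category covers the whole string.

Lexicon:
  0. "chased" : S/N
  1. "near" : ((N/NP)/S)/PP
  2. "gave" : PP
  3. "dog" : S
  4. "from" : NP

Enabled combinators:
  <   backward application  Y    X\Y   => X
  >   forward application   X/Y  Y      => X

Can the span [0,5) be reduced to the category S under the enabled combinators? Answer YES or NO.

YES

[0,5] S   >
  [0,1] "chased" : S/N
  [1,5] N   >
    [1,4] N/NP   >
      [1,3] (N/NP)/S   >
        [1,2] "near" : ((N/NP)/S)/PP
        [2,3] "gave" : PP
      [3,4] "dog" : S
    [4,5] "from" : NP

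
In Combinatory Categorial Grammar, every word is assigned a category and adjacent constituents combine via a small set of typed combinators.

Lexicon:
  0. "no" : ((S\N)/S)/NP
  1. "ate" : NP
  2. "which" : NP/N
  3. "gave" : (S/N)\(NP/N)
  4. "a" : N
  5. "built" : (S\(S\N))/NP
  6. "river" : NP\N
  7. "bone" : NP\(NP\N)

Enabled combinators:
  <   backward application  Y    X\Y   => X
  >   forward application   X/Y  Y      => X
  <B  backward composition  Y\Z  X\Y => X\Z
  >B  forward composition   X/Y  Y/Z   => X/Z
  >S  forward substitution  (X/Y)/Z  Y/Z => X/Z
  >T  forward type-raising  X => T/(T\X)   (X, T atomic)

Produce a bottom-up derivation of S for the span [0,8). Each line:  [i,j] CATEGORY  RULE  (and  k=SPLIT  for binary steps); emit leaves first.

[0,8] S   <
  [0,5] S\N   >
    [0,2] (S\N)/S   >
      [0,1] "no" : ((S\N)/S)/NP
      [1,2] "ate" : NP
    [2,5] S   >
      [2,4] S/N   <
        [2,3] "which" : NP/N
        [3,4] "gave" : (S/N)\(NP/N)
      [4,5] "a" : N
  [5,8] S\(S\N)   >
    [5,6] "built" : (S\(S\N))/NP
    [6,8] NP   <
      [6,7] "river" : NP\N
      [7,8] "bone" : NP\(NP\N)

[0,1] ((S\N)/S)/NP  lex  "no"
[1,2] NP  lex  "ate"
[0,2] (S\N)/S  >  k=1
[2,3] NP/N  lex  "which"
[3,4] (S/N)\(NP/N)  lex  "gave"
[2,4] S/N  <  k=3
[4,5] N  lex  "a"
[2,5] S  >  k=4
[0,5] S\N  >  k=2
[5,6] (S\(S\N))/NP  lex  "built"
[6,7] NP\N  lex  "river"
[7,8] NP\(NP\N)  lex  "bone"
[6,8] NP  <  k=7
[5,8] S\(S\N)  >  k=6
[0,8] S  <  k=5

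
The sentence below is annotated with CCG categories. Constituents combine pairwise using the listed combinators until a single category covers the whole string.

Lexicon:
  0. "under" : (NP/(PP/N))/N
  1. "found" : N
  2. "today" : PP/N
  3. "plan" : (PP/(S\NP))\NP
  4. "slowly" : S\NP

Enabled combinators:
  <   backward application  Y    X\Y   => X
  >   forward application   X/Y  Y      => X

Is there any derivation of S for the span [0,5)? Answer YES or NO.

NO

(NP/(PP/N))/N N PP/N (PP/(S\NP))\NP S\NP
CKY chart[0,5] = {PP}; S ∉ chart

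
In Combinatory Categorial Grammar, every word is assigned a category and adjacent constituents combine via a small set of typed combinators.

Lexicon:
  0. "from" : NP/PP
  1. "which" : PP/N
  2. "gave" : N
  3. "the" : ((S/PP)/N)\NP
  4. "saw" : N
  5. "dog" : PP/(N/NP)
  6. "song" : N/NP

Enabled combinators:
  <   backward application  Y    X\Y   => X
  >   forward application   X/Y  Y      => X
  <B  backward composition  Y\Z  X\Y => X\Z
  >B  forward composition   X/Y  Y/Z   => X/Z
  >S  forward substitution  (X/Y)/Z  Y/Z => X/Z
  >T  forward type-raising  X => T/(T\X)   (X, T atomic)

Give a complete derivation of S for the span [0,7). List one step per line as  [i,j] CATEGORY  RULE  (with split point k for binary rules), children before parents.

[0,7] S   >
  [0,5] S/PP   >
    [0,4] (S/PP)/N   <
      [0,3] NP   >
        [0,2] NP/N   >B
          [0,1] "from" : NP/PP
          [1,2] "which" : PP/N
        [2,3] "gave" : N
      [3,4] "the" : ((S/PP)/N)\NP
    [4,5] "saw" : N
  [5,7] PP   >
    [5,6] "dog" : PP/(N/NP)
    [6,7] "song" : N/NP

[0,1] NP/PP  lex  "from"
[1,2] PP/N  lex  "which"
[0,2] NP/N  >B  k=1
[2,3] N  lex  "gave"
[0,3] NP  >  k=2
[3,4] ((S/PP)/N)\NP  lex  "the"
[0,4] (S/PP)/N  <  k=3
[4,5] N  lex  "saw"
[0,5] S/PP  >  k=4
[5,6] PP/(N/NP)  lex  "dog"
[6,7] N/NP  lex  "song"
[5,7] PP  >  k=6
[0,7] S  >  k=5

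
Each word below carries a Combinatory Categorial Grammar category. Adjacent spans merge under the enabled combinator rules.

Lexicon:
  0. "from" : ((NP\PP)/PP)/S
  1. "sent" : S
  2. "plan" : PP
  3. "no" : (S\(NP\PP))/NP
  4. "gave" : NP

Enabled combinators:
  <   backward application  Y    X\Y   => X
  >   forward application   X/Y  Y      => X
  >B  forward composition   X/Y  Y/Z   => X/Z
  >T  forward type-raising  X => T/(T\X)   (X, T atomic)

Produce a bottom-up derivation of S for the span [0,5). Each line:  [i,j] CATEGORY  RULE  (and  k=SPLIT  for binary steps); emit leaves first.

[0,5] S   <
  [0,3] NP\PP   >
    [0,2] (NP\PP)/PP   >
      [0,1] "from" : ((NP\PP)/PP)/S
      [1,2] "sent" : S
    [2,3] "plan" : PP
  [3,5] S\(NP\PP)   >
    [3,4] "no" : (S\(NP\PP))/NP
    [4,5] "gave" : NP

[0,1] ((NP\PP)/PP)/S  lex  "from"
[1,2] S  lex  "sent"
[0,2] (NP\PP)/PP  >  k=1
[2,3] PP  lex  "plan"
[0,3] NP\PP  >  k=2
[3,4] (S\(NP\PP))/NP  lex  "no"
[4,5] NP  lex  "gave"
[3,5] S\(NP\PP)  >  k=4
[0,5] S  <  k=3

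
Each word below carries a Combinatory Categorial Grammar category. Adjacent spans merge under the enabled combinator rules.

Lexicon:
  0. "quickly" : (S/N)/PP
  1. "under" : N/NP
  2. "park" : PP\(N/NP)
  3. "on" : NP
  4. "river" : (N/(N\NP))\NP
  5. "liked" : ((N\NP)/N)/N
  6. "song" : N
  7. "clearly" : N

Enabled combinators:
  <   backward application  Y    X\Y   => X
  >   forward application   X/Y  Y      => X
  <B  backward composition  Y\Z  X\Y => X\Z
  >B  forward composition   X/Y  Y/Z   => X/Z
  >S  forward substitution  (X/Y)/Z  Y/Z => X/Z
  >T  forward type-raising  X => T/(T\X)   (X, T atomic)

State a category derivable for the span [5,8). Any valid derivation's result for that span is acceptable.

[0,8] S   >
  [0,3] S/N   >
    [0,1] "quickly" : (S/N)/PP
    [1,3] PP   <
      [1,2] "under" : N/NP
      [2,3] "park" : PP\(N/NP)
  [3,8] N   >
    [3,5] N/(N\NP)   <
      [3,4] "on" : NP
      [4,5] "river" : (N/(N\NP))\NP
    [5,8] N\NP   >
      [5,7] (N\NP)/N   >
        [5,6] "liked" : ((N\NP)/N)/N
        [6,7] "song" : N
      [7,8] "clearly" : N

N\NP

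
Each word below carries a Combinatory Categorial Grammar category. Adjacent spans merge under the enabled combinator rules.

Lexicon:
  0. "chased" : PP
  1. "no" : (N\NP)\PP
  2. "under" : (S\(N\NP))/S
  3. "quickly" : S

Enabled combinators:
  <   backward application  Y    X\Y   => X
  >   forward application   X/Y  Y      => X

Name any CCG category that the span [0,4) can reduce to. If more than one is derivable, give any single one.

[0,4] S   <
  [0,2] N\NP   <
    [0,1] "chased" : PP
    [1,2] "no" : (N\NP)\PP
  [2,4] S\(N\NP)   >
    [2,3] "under" : (S\(N\NP))/S
    [3,4] "quickly" : S

S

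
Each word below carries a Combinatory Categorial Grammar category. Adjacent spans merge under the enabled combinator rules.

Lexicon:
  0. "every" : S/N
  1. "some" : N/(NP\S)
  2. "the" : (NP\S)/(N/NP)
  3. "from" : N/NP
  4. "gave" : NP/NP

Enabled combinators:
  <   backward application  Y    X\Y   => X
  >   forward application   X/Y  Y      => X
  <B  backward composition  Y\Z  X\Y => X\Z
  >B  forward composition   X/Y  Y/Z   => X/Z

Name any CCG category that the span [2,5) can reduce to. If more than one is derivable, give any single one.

NP\S

[0,5] S   >
  [0,1] "every" : S/N
  [1,5] N   >
    [1,2] "some" : N/(NP\S)
    [2,5] NP\S   >
      [2,3] "the" : (NP\S)/(N/NP)
      [3,5] N/NP   >B
        [3,4] "from" : N/NP
        [4,5] "gave" : NP/NP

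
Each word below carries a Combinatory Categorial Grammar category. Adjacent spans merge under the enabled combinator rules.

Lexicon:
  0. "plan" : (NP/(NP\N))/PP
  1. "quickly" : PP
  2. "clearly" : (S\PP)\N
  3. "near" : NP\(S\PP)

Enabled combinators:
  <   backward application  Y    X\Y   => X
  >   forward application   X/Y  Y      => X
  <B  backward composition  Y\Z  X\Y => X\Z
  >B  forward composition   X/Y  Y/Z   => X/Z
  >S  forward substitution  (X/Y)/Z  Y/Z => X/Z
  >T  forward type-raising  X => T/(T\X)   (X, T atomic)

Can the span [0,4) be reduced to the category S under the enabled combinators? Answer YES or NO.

(NP/(NP\N))/PP PP (S\PP)\N NP\(S\PP)
CKY chart[0,4] = {N/(N\NP), NP, NP/(NP\NP), PP/(PP\NP), S/(S\NP)}; S ∉ chart

NO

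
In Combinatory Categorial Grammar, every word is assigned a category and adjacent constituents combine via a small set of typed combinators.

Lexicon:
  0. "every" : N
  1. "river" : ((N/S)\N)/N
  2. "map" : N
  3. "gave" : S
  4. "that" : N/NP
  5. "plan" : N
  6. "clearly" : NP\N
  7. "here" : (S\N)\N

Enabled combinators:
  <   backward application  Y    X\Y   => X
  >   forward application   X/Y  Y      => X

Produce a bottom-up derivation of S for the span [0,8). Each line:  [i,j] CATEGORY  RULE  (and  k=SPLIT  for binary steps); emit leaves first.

[0,8] S   <
  [0,4] N   >
    [0,3] N/S   <
      [0,1] "every" : N
      [1,3] (N/S)\N   >
        [1,2] "river" : ((N/S)\N)/N
        [2,3] "map" : N
    [3,4] "gave" : S
  [4,8] S\N   <
    [4,7] N   >
      [4,5] "that" : N/NP
      [5,7] NP   <
        [5,6] "plan" : N
        [6,7] "clearly" : NP\N
    [7,8] "here" : (S\N)\N

[0,1] N  lex  "every"
[1,2] ((N/S)\N)/N  lex  "river"
[2,3] N  lex  "map"
[1,3] (N/S)\N  >  k=2
[0,3] N/S  <  k=1
[3,4] S  lex  "gave"
[0,4] N  >  k=3
[4,5] N/NP  lex  "that"
[5,6] N  lex  "plan"
[6,7] NP\N  lex  "clearly"
[5,7] NP  <  k=6
[4,7] N  >  k=5
[7,8] (S\N)\N  lex  "here"
[4,8] S\N  <  k=7
[0,8] S  <  k=4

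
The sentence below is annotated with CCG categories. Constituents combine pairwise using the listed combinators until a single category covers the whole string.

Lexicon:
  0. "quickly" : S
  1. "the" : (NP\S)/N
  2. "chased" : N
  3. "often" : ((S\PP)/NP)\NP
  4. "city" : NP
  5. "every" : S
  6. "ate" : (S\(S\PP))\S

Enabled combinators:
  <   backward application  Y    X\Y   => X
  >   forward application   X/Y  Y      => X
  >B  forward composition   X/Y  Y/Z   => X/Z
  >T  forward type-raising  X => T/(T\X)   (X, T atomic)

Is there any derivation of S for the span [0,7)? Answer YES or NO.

[0,7] S   <
  [0,5] S\PP   >
    [0,4] (S\PP)/NP   <
      [0,3] NP   <
        [0,1] "quickly" : S
        [1,3] NP\S   >
          [1,2] "the" : (NP\S)/N
          [2,3] "chased" : N
      [3,4] "often" : ((S\PP)/NP)\NP
    [4,5] "city" : NP
  [5,7] S\(S\PP)   <
    [5,6] "every" : S
    [6,7] "ate" : (S\(S\PP))\S

YES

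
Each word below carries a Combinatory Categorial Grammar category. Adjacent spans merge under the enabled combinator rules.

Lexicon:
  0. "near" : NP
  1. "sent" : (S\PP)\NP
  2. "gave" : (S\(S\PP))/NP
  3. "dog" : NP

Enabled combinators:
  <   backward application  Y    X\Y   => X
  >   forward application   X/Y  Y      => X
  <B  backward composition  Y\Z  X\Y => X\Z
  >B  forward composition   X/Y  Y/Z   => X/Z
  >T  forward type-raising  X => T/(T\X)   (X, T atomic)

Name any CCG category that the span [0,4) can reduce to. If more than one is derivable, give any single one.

[0,4] S   <
  [0,2] S\PP   <
    [0,1] "near" : NP
    [1,2] "sent" : (S\PP)\NP
  [2,4] S\(S\PP)   >
    [2,3] "gave" : (S\(S\PP))/NP
    [3,4] "dog" : NP

S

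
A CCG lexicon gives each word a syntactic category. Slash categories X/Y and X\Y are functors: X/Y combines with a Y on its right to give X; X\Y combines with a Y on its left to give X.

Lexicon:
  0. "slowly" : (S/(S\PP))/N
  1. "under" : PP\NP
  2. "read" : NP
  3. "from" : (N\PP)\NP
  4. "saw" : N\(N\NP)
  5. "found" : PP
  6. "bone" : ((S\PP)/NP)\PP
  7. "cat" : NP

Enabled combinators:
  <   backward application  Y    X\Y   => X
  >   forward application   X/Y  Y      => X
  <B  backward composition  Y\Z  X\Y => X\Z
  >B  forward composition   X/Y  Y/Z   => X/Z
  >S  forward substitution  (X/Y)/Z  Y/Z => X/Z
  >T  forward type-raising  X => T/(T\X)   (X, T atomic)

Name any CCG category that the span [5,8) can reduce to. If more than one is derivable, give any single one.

[0,8] S   >
  [0,5] S/(S\PP)   >
    [0,1] "slowly" : (S/(S\PP))/N
    [1,5] N   <
      [1,4] N\NP   <B
        [1,2] "under" : PP\NP
        [2,4] N\PP   <
          [2,3] "read" : NP
          [3,4] "from" : (N\PP)\NP
      [4,5] "saw" : N\(N\NP)
  [5,8] S\PP   >
    [5,7] (S\PP)/NP   <
      [5,6] "found" : PP
      [6,7] "bone" : ((S\PP)/NP)\PP
    [7,8] "cat" : NP

S\PP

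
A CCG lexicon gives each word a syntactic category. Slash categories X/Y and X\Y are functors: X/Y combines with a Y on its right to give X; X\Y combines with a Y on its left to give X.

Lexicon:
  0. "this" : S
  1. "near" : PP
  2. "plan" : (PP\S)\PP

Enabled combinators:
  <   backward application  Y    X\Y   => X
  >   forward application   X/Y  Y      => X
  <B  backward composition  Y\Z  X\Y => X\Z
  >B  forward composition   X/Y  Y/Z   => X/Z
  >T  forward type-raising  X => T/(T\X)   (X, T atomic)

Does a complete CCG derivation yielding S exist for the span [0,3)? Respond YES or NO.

NO

S PP (PP\S)\PP
CKY chart[0,3] = {N/(N\PP), NP/(NP\PP), PP, PP/(PP\PP), S/(S\PP)}; S ∉ chart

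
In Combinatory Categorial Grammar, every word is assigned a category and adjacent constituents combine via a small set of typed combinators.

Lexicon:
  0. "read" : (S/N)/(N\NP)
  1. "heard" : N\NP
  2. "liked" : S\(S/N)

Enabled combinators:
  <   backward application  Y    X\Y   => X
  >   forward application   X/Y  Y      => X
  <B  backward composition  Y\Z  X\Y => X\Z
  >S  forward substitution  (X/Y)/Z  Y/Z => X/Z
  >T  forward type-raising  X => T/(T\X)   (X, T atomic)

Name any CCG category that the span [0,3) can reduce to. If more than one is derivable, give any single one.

S

[0,3] S   <
  [0,2] S/N   >
    [0,1] "read" : (S/N)/(N\NP)
    [1,2] "heard" : N\NP
  [2,3] "liked" : S\(S/N)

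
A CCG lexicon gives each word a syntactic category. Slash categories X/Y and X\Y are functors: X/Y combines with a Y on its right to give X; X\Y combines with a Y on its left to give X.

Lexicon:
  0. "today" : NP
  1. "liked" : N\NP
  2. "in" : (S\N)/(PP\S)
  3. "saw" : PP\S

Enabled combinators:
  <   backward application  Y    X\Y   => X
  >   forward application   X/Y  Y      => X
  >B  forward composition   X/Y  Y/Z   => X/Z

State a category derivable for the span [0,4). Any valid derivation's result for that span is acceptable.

S

[0,4] S   <
  [0,2] N   <
    [0,1] "today" : NP
    [1,2] "liked" : N\NP
  [2,4] S\N   >
    [2,3] "in" : (S\N)/(PP\S)
    [3,4] "saw" : PP\S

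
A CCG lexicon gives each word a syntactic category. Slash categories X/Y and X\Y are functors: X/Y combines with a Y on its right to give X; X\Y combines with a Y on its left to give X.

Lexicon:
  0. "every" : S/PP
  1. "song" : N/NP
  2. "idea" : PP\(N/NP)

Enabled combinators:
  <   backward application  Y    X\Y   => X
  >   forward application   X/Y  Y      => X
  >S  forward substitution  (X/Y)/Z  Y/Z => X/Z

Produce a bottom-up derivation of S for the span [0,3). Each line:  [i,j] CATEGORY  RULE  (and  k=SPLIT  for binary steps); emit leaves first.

[0,1] S/PP  lex  "every"
[1,2] N/NP  lex  "song"
[2,3] PP\(N/NP)  lex  "idea"
[1,3] PP  <  k=2
[0,3] S  >  k=1

[0,3] S   >
  [0,1] "every" : S/PP
  [1,3] PP   <
    [1,2] "song" : N/NP
    [2,3] "idea" : PP\(N/NP)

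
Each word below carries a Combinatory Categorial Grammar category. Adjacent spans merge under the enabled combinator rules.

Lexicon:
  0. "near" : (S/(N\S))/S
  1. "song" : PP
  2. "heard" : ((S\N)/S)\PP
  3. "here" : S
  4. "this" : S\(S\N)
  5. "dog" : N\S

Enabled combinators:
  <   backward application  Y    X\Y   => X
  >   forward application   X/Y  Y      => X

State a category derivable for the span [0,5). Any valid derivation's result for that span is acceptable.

[0,6] S   >
  [0,5] S/(N\S)   >
    [0,1] "near" : (S/(N\S))/S
    [1,5] S   <
      [1,4] S\N   >
        [1,3] (S\N)/S   <
          [1,2] "song" : PP
          [2,3] "heard" : ((S\N)/S)\PP
        [3,4] "here" : S
      [4,5] "this" : S\(S\N)
  [5,6] "dog" : N\S

S/(N\S)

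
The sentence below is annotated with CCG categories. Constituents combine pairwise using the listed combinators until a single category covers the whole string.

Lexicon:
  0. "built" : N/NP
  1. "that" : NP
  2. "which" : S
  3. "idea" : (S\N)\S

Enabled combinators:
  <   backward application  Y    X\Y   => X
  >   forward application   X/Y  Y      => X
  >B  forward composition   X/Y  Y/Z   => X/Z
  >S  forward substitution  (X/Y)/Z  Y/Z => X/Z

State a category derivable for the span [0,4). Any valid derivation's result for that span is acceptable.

S

[0,4] S   <
  [0,2] N   >
    [0,1] "built" : N/NP
    [1,2] "that" : NP
  [2,4] S\N   <
    [2,3] "which" : S
    [3,4] "idea" : (S\N)\S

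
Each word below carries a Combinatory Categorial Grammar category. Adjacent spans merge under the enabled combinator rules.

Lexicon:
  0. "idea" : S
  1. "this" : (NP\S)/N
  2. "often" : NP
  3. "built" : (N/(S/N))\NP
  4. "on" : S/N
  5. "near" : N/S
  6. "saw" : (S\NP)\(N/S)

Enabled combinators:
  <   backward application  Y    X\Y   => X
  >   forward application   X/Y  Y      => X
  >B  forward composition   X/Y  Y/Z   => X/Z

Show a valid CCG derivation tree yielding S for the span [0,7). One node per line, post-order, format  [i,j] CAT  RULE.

[0,1] S  lex  "idea"
[1,2] (NP\S)/N  lex  "this"
[2,3] NP  lex  "often"
[3,4] (N/(S/N))\NP  lex  "built"
[2,4] N/(S/N)  <  k=3
[4,5] S/N  lex  "on"
[2,5] N  >  k=4
[1,5] NP\S  >  k=2
[0,5] NP  <  k=1
[5,6] N/S  lex  "near"
[6,7] (S\NP)\(N/S)  lex  "saw"
[5,7] S\NP  <  k=6
[0,7] S  <  k=5

[0,7] S   <
  [0,5] NP   <
    [0,1] "idea" : S
    [1,5] NP\S   >
      [1,2] "this" : (NP\S)/N
      [2,5] N   >
        [2,4] N/(S/N)   <
          [2,3] "often" : NP
          [3,4] "built" : (N/(S/N))\NP
        [4,5] "on" : S/N
  [5,7] S\NP   <
    [5,6] "near" : N/S
    [6,7] "saw" : (S\NP)\(N/S)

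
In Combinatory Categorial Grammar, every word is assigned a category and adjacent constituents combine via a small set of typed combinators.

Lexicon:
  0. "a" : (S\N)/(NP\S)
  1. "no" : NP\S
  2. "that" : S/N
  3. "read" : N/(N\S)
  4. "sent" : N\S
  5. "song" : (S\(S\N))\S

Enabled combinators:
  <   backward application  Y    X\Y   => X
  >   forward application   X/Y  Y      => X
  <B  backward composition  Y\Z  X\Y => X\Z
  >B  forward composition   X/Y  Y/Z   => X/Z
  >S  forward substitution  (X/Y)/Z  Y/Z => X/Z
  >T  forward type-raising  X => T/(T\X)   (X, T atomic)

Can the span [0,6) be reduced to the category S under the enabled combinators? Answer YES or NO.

[0,6] S   <
  [0,2] S\N   >
    [0,1] "a" : (S\N)/(NP\S)
    [1,2] "no" : NP\S
  [2,6] S\(S\N)   <
    [2,5] S   >
      [2,3] "that" : S/N
      [3,5] N   >
        [3,4] "read" : N/(N\S)
        [4,5] "sent" : N\S
    [5,6] "song" : (S\(S\N))\S

YES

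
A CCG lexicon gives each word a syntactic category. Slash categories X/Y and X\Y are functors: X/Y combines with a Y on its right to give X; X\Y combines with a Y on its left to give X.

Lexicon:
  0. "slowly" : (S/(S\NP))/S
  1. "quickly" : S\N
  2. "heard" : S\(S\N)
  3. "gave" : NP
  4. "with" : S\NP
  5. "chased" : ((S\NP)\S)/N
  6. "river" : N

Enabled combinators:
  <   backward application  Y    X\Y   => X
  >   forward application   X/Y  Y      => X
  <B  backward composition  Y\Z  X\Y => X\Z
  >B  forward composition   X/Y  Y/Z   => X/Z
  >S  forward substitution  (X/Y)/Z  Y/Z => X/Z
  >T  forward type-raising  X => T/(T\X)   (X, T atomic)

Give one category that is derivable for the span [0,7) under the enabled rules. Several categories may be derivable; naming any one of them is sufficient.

[0,7] S   >
  [0,3] S/(S\NP)   >
    [0,1] "slowly" : (S/(S\NP))/S
    [1,3] S   <
      [1,2] "quickly" : S\N
      [2,3] "heard" : S\(S\N)
  [3,7] S\NP   <
    [3,5] S   <
      [3,4] "gave" : NP
      [4,5] "with" : S\NP
    [5,7] (S\NP)\S   >
      [5,6] "chased" : ((S\NP)\S)/N
      [6,7] "river" : N

S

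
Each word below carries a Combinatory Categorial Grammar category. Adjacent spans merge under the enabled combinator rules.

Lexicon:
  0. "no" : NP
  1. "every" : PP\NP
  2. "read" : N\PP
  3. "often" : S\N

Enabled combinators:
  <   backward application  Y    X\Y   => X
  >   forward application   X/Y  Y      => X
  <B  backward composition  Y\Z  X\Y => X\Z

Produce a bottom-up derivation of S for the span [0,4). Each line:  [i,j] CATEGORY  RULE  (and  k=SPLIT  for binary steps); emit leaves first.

[0,1] NP  lex  "no"
[1,2] PP\NP  lex  "every"
[2,3] N\PP  lex  "read"
[3,4] S\N  lex  "often"
[2,4] S\PP  <B  k=3
[1,4] S\NP  <B  k=2
[0,4] S  <  k=1

[0,4] S   <
  [0,1] "no" : NP
  [1,4] S\NP   <B
    [1,2] "every" : PP\NP
    [2,4] S\PP   <B
      [2,3] "read" : N\PP
      [3,4] "often" : S\N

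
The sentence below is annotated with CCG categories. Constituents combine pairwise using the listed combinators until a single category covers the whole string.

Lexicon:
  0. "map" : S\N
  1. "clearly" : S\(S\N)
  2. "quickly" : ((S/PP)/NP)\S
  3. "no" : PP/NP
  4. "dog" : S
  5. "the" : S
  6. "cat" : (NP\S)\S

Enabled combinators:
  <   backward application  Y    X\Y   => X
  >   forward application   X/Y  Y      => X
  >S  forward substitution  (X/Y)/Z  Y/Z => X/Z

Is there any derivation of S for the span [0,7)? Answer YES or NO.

YES

[0,7] S   >
  [0,4] S/NP   >S
    [0,3] (S/PP)/NP   <
      [0,2] S   <
        [0,1] "map" : S\N
        [1,2] "clearly" : S\(S\N)
      [2,3] "quickly" : ((S/PP)/NP)\S
    [3,4] "no" : PP/NP
  [4,7] NP   <
    [4,5] "dog" : S
    [5,7] NP\S   <
      [5,6] "the" : S
      [6,7] "cat" : (NP\S)\S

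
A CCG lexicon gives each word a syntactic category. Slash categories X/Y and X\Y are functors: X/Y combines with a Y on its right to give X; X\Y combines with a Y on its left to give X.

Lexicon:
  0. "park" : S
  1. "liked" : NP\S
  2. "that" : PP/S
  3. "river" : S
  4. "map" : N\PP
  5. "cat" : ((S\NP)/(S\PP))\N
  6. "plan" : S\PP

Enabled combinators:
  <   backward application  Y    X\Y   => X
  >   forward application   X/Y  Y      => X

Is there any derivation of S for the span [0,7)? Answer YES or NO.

YES

[0,7] S   <
  [0,2] NP   <
    [0,1] "park" : S
    [1,2] "liked" : NP\S
  [2,7] S\NP   >
    [2,6] (S\NP)/(S\PP)   <
      [2,5] N   <
        [2,4] PP   >
          [2,3] "that" : PP/S
          [3,4] "river" : S
        [4,5] "map" : N\PP
      [5,6] "cat" : ((S\NP)/(S\PP))\N
    [6,7] "plan" : S\PP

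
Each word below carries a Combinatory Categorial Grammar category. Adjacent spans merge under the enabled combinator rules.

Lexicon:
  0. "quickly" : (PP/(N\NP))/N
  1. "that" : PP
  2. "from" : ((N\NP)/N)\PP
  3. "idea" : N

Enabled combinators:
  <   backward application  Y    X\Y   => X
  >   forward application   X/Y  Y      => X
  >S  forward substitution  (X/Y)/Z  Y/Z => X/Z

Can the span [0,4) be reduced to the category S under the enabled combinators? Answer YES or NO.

NO

(PP/(N\NP))/N PP ((N\NP)/N)\PP N
CKY chart[0,4] = {PP}; S ∉ chart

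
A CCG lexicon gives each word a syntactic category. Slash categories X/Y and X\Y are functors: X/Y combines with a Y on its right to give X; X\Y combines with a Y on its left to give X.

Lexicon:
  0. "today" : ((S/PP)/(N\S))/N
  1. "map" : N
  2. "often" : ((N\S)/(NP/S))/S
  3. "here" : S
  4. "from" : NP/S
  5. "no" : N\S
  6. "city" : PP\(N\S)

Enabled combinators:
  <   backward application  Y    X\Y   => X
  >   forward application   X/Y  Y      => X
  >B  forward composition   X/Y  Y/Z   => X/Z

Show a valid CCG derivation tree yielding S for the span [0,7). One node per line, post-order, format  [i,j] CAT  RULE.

[0,1] ((S/PP)/(N\S))/N  lex  "today"
[1,2] N  lex  "map"
[0,2] (S/PP)/(N\S)  >  k=1
[2,3] ((N\S)/(NP/S))/S  lex  "often"
[3,4] S  lex  "here"
[2,4] (N\S)/(NP/S)  >  k=3
[4,5] NP/S  lex  "from"
[2,5] N\S  >  k=4
[0,5] S/PP  >  k=2
[5,6] N\S  lex  "no"
[6,7] PP\(N\S)  lex  "city"
[5,7] PP  <  k=6
[0,7] S  >  k=5

[0,7] S   >
  [0,5] S/PP   >
    [0,2] (S/PP)/(N\S)   >
      [0,1] "today" : ((S/PP)/(N\S))/N
      [1,2] "map" : N
    [2,5] N\S   >
      [2,4] (N\S)/(NP/S)   >
        [2,3] "often" : ((N\S)/(NP/S))/S
        [3,4] "here" : S
      [4,5] "from" : NP/S
  [5,7] PP   <
    [5,6] "no" : N\S
    [6,7] "city" : PP\(N\S)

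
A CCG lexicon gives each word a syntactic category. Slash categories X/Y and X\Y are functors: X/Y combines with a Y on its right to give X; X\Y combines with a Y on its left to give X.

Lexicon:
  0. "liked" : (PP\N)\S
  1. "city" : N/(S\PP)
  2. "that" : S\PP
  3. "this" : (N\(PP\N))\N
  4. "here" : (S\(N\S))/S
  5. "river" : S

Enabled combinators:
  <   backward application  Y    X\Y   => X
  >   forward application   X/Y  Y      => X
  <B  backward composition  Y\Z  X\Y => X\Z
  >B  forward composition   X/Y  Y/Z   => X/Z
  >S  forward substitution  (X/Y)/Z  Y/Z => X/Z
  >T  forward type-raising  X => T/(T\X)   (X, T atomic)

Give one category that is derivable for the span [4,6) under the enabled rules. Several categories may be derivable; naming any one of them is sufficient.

S\(N\S)

[0,6] S   <
  [0,4] N\S   <B
    [0,1] "liked" : (PP\N)\S
    [1,4] N\(PP\N)   <
      [1,3] N   >
        [1,2] "city" : N/(S\PP)
        [2,3] "that" : S\PP
      [3,4] "this" : (N\(PP\N))\N
  [4,6] S\(N\S)   >
    [4,5] "here" : (S\(N\S))/S
    [5,6] "river" : S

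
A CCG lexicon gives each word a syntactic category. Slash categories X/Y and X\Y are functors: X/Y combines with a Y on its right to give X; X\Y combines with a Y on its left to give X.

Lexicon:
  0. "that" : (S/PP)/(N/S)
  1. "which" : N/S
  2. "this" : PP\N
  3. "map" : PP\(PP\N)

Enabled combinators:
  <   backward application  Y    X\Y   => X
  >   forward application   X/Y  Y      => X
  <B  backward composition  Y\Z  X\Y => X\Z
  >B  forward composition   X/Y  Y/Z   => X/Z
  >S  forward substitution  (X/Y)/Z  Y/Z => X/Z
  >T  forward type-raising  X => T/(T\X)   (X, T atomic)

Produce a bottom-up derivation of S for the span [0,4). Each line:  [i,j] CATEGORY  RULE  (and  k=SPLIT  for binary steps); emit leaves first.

[0,1] (S/PP)/(N/S)  lex  "that"
[1,2] N/S  lex  "which"
[0,2] S/PP  >  k=1
[2,3] PP\N  lex  "this"
[3,4] PP\(PP\N)  lex  "map"
[2,4] PP  <  k=3
[0,4] S  >  k=2

[0,4] S   >
  [0,2] S/PP   >
    [0,1] "that" : (S/PP)/(N/S)
    [1,2] "which" : N/S
  [2,4] PP   <
    [2,3] "this" : PP\N
    [3,4] "map" : PP\(PP\N)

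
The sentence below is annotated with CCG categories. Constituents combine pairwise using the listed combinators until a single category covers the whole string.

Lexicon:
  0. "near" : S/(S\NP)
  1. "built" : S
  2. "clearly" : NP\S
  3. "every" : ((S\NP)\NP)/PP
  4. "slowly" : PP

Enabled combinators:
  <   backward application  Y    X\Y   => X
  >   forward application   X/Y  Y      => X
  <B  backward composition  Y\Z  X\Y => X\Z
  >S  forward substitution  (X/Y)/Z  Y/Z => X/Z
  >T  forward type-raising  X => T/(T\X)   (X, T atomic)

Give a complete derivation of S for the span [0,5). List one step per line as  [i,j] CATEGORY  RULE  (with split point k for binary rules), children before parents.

[0,5] S   >
  [0,1] "near" : S/(S\NP)
  [1,5] S\NP   <
    [1,3] NP   <
      [1,2] "built" : S
      [2,3] "clearly" : NP\S
    [3,5] (S\NP)\NP   >
      [3,4] "every" : ((S\NP)\NP)/PP
      [4,5] "slowly" : PP

[0,1] S/(S\NP)  lex  "near"
[1,2] S  lex  "built"
[2,3] NP\S  lex  "clearly"
[1,3] NP  <  k=2
[3,4] ((S\NP)\NP)/PP  lex  "every"
[4,5] PP  lex  "slowly"
[3,5] (S\NP)\NP  >  k=4
[1,5] S\NP  <  k=3
[0,5] S  >  k=1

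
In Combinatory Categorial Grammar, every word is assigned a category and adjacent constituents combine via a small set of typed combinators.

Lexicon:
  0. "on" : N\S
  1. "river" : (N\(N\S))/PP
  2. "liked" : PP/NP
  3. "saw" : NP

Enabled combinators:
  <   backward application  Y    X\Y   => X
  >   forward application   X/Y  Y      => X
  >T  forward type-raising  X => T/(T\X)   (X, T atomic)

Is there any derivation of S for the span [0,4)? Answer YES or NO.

N\S (N\(N\S))/PP PP/NP NP
CKY chart[0,4] = {N, N/(N\N), NP/(NP\N), PP/(PP\N), S/(S\N)}; S ∉ chart

NO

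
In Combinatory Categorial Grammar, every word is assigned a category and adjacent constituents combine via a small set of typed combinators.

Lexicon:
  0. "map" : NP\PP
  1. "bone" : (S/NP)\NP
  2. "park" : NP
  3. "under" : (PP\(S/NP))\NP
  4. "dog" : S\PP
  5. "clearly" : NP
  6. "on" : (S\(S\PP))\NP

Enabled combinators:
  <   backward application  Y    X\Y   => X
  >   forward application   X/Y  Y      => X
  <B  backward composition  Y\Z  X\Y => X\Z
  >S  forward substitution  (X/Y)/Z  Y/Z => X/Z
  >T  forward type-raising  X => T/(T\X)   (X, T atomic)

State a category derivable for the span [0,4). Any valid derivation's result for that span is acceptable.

PP\PP

[0,7] S   <
  [0,5] S\PP   <B
    [0,4] PP\PP   <B
      [0,1] "map" : NP\PP
      [1,4] PP\NP   <B
        [1,2] "bone" : (S/NP)\NP
        [2,4] PP\(S/NP)   <
          [2,3] "park" : NP
          [3,4] "under" : (PP\(S/NP))\NP
    [4,5] "dog" : S\PP
  [5,7] S\(S\PP)   <
    [5,6] "clearly" : NP
    [6,7] "on" : (S\(S\PP))\NP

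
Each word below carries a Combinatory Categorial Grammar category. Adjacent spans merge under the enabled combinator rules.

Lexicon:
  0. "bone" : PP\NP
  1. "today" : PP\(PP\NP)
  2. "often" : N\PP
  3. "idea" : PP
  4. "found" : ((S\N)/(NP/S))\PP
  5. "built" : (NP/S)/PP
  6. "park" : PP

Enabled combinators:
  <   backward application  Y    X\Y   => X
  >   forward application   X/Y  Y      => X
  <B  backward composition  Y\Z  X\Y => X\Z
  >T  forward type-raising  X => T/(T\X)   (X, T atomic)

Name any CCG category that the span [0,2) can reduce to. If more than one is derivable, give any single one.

[0,7] S   <
  [0,2] PP   <
    [0,1] "bone" : PP\NP
    [1,2] "today" : PP\(PP\NP)
  [2,7] S\PP   <B
    [2,3] "often" : N\PP
    [3,7] S\N   >
      [3,5] (S\N)/(NP/S)   <
        [3,4] "idea" : PP
        [4,5] "found" : ((S\N)/(NP/S))\PP
      [5,7] NP/S   >
        [5,6] "built" : (NP/S)/PP
        [6,7] "park" : PP

PP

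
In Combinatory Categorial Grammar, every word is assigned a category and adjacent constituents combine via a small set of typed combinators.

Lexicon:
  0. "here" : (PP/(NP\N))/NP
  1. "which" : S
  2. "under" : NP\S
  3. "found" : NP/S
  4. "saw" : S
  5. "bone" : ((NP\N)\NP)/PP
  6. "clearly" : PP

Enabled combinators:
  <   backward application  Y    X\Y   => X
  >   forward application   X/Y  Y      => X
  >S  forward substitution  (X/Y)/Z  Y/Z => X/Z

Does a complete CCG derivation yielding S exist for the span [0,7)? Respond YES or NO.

(PP/(NP\N))/NP S NP\S NP/S S ((NP\N)\NP)/PP PP
CKY chart[0,7] = {PP}; S ∉ chart

NO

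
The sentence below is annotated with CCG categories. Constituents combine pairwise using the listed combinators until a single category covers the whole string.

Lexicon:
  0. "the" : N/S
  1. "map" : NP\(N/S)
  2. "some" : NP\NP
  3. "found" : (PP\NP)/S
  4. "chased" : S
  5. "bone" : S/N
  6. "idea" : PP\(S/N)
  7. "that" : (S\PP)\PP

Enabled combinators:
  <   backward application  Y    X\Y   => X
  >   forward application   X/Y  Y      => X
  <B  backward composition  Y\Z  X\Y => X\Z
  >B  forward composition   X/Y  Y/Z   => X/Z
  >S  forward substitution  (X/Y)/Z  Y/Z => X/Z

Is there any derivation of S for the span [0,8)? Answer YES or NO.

YES

[0,8] S   <
  [0,2] NP   <
    [0,1] "the" : N/S
    [1,2] "map" : NP\(N/S)
  [2,8] S\NP   <B
    [2,5] PP\NP   <B
      [2,3] "some" : NP\NP
      [3,5] PP\NP   >
        [3,4] "found" : (PP\NP)/S
        [4,5] "chased" : S
    [5,8] S\PP   <
      [5,7] PP   <
        [5,6] "bone" : S/N
        [6,7] "idea" : PP\(S/N)
      [7,8] "that" : (S\PP)\PP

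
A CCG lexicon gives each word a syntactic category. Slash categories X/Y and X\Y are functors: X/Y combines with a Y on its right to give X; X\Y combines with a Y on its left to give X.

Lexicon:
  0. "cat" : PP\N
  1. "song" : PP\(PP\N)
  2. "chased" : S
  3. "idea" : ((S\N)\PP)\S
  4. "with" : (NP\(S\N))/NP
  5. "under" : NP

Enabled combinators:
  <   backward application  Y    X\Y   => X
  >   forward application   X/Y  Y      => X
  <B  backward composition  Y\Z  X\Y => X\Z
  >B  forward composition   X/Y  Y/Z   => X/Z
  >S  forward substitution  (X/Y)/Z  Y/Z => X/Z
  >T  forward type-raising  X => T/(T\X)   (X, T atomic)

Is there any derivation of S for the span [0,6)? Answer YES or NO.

PP\N PP\(PP\N) S ((S\N)\PP)\S (NP\(S\N))/NP NP
CKY chart[0,6] = {N/(N\NP), NP, NP/(NP\NP), PP/(PP\NP), S/(S\NP)}; S ∉ chart

NO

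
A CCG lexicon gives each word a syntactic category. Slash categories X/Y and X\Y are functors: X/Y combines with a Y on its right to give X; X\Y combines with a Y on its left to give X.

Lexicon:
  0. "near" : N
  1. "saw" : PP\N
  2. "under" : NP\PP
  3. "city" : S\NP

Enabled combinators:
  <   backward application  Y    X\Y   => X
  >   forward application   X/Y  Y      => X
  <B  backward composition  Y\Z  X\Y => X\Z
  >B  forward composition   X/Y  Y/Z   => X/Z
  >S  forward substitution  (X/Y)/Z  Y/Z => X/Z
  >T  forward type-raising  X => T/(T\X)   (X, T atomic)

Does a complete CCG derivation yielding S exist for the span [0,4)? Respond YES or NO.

YES

[0,4] S   <
  [0,1] "near" : N
  [1,4] S\N   <B
    [1,2] "saw" : PP\N
    [2,4] S\PP   <B
      [2,3] "under" : NP\PP
      [3,4] "city" : S\NP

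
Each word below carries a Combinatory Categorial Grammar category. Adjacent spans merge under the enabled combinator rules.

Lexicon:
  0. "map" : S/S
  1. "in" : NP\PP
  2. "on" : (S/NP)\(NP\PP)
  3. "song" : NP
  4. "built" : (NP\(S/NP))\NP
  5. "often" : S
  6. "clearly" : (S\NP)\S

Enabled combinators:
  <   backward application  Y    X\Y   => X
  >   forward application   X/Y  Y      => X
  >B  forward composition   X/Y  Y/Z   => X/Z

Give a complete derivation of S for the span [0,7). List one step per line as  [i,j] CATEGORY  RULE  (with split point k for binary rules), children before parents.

[0,7] S   <
  [0,5] NP   <
    [0,3] S/NP   >B
      [0,1] "map" : S/S
      [1,3] S/NP   <
        [1,2] "in" : NP\PP
        [2,3] "on" : (S/NP)\(NP\PP)
    [3,5] NP\(S/NP)   <
      [3,4] "song" : NP
      [4,5] "built" : (NP\(S/NP))\NP
  [5,7] S\NP   <
    [5,6] "often" : S
    [6,7] "clearly" : (S\NP)\S

[0,1] S/S  lex  "map"
[1,2] NP\PP  lex  "in"
[2,3] (S/NP)\(NP\PP)  lex  "on"
[1,3] S/NP  <  k=2
[0,3] S/NP  >B  k=1
[3,4] NP  lex  "song"
[4,5] (NP\(S/NP))\NP  lex  "built"
[3,5] NP\(S/NP)  <  k=4
[0,5] NP  <  k=3
[5,6] S  lex  "often"
[6,7] (S\NP)\S  lex  "clearly"
[5,7] S\NP  <  k=6
[0,7] S  <  k=5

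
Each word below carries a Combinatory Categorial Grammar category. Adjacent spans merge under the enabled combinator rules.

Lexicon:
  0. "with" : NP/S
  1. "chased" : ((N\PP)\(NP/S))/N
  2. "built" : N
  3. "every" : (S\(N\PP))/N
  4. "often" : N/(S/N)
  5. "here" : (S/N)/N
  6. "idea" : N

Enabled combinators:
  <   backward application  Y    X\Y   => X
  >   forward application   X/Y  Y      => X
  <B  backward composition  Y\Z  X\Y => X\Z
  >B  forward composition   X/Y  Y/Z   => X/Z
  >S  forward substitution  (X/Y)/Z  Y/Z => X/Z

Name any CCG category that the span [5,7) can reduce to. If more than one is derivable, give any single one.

S/N

[0,7] S   <
  [0,3] N\PP   <
    [0,1] "with" : NP/S
    [1,3] (N\PP)\(NP/S)   >
      [1,2] "chased" : ((N\PP)\(NP/S))/N
      [2,3] "built" : N
  [3,7] S\(N\PP)   >
    [3,4] "every" : (S\(N\PP))/N
    [4,7] N   >
      [4,5] "often" : N/(S/N)
      [5,7] S/N   >
        [5,6] "here" : (S/N)/N
        [6,7] "idea" : N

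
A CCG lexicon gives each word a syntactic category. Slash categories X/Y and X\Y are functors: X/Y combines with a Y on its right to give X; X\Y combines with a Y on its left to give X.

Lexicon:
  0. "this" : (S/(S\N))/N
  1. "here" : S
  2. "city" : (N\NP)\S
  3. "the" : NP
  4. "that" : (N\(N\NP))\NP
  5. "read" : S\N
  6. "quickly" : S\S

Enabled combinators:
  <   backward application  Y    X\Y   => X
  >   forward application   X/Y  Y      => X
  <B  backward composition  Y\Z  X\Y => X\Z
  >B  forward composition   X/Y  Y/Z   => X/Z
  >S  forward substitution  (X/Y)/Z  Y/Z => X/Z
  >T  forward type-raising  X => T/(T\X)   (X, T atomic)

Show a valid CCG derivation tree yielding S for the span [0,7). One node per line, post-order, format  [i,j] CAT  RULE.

[0,1] (S/(S\N))/N  lex  "this"
[1,2] S  lex  "here"
[2,3] (N\NP)\S  lex  "city"
[1,3] N\NP  <  k=2
[3,4] NP  lex  "the"
[4,5] (N\(N\NP))\NP  lex  "that"
[3,5] N\(N\NP)  <  k=4
[1,5] N  <  k=3
[0,5] S/(S\N)  >  k=1
[5,6] S\N  lex  "read"
[6,7] S\S  lex  "quickly"
[5,7] S\N  <B  k=6
[0,7] S  >  k=5

[0,7] S   >
  [0,5] S/(S\N)   >
    [0,1] "this" : (S/(S\N))/N
    [1,5] N   <
      [1,3] N\NP   <
        [1,2] "here" : S
        [2,3] "city" : (N\NP)\S
      [3,5] N\(N\NP)   <
        [3,4] "the" : NP
        [4,5] "that" : (N\(N\NP))\NP
  [5,7] S\N   <B
    [5,6] "read" : S\N
    [6,7] "quickly" : S\S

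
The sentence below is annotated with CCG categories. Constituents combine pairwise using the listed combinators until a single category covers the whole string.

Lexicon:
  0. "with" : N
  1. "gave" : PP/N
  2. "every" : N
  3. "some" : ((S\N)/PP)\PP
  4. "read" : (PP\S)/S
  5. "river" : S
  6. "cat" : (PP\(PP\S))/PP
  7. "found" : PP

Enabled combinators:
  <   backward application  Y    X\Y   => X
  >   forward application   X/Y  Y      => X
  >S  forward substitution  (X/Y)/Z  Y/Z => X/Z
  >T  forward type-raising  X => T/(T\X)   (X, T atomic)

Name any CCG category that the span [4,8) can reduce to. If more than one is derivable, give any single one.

PP

[0,8] S   <
  [0,1] "with" : N
  [1,8] S\N   >
    [1,4] (S\N)/PP   <
      [1,3] PP   >
        [1,2] "gave" : PP/N
        [2,3] "every" : N
      [3,4] "some" : ((S\N)/PP)\PP
    [4,8] PP   <
      [4,6] PP\S   >
        [4,5] "read" : (PP\S)/S
        [5,6] "river" : S
      [6,8] PP\(PP\S)   >
        [6,7] "cat" : (PP\(PP\S))/PP
        [7,8] "found" : PP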